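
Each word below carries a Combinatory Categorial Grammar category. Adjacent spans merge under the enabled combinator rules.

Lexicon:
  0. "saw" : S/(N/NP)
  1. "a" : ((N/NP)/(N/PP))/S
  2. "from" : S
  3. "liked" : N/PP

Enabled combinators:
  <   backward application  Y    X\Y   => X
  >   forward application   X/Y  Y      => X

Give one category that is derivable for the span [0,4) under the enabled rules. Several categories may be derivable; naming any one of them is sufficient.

[0,4] S   >
  [0,1] "saw" : S/(N/NP)
  [1,4] N/NP   >
    [1,3] (N/NP)/(N/PP)   >
      [1,2] "a" : ((N/NP)/(N/PP))/S
      [2,3] "from" : S
    [3,4] "liked" : N/PP

S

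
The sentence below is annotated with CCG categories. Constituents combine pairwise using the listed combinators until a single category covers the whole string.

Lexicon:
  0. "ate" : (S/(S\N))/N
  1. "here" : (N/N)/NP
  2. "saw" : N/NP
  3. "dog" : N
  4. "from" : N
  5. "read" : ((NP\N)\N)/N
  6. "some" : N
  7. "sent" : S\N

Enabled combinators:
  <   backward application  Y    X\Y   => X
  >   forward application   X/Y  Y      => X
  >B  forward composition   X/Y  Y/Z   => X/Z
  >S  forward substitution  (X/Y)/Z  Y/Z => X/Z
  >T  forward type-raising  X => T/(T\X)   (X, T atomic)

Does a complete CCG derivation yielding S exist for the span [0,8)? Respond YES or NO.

YES

[0,8] S   >
  [0,7] S/(S\N)   >
    [0,1] "ate" : (S/(S\N))/N
    [1,7] N   >
      [1,3] N/NP   >S
        [1,2] "here" : (N/N)/NP
        [2,3] "saw" : N/NP
      [3,7] NP   >
        [3,4] NP/(NP\N)   >T
          [3,4] "dog" : N
        [4,7] NP\N   <
          [4,5] "from" : N
          [5,7] (NP\N)\N   >
            [5,6] "read" : ((NP\N)\N)/N
            [6,7] "some" : N
  [7,8] "sent" : S\N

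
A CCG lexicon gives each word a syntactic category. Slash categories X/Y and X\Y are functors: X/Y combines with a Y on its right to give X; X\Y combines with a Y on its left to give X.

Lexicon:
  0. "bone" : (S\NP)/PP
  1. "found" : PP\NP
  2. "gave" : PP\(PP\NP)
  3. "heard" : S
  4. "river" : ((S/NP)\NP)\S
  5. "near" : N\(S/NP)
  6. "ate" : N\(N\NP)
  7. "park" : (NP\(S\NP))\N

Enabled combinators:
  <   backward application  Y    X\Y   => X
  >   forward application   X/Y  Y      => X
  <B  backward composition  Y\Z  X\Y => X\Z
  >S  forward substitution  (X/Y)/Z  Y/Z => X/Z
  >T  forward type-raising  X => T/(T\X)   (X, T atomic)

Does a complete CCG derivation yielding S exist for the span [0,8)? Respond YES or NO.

NO

(S\NP)/PP PP\NP PP\(PP\NP) S ((S/NP)\NP)\S N\(S/NP) N\(N\NP) (NP\(S\NP))\N
CKY chart[0,8] = {N/(N\NP), NP, NP/(NP\NP), PP/(PP\NP), S/(S\NP)}; S ∉ chart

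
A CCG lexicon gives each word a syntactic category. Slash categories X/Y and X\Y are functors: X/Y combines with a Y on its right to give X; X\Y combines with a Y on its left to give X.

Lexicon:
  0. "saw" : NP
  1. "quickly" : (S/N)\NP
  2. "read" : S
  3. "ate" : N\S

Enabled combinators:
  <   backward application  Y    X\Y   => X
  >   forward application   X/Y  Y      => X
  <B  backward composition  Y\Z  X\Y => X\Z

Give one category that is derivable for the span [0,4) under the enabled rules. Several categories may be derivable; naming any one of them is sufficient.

S

[0,4] S   >
  [0,2] S/N   <
    [0,1] "saw" : NP
    [1,2] "quickly" : (S/N)\NP
  [2,4] N   <
    [2,3] "read" : S
    [3,4] "ate" : N\S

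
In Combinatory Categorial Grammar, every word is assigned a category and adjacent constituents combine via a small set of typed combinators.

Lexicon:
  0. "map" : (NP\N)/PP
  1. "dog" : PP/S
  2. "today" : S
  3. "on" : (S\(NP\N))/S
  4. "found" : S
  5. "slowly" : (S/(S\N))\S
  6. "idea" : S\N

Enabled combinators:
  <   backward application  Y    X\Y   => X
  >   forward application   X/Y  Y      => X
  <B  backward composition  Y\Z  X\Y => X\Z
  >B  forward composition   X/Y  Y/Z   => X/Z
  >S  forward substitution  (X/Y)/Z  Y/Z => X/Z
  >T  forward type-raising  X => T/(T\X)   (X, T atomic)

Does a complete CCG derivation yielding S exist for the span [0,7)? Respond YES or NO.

YES

[0,7] S   >
  [0,6] S/(S\N)   <
    [0,5] S   <
      [0,3] NP\N   >
        [0,1] "map" : (NP\N)/PP
        [1,3] PP   >
          [1,2] "dog" : PP/S
          [2,3] "today" : S
      [3,5] S\(NP\N)   >
        [3,4] "on" : (S\(NP\N))/S
        [4,5] "found" : S
    [5,6] "slowly" : (S/(S\N))\S
  [6,7] "idea" : S\N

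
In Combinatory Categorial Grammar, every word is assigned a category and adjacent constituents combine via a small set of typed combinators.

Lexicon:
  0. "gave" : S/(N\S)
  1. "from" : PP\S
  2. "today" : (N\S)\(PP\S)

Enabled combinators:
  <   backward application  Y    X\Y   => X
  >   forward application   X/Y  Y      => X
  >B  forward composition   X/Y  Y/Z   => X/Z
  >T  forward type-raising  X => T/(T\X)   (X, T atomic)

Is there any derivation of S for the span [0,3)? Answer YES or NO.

YES

[0,3] S   >
  [0,1] "gave" : S/(N\S)
  [1,3] N\S   <
    [1,2] "from" : PP\S
    [2,3] "today" : (N\S)\(PP\S)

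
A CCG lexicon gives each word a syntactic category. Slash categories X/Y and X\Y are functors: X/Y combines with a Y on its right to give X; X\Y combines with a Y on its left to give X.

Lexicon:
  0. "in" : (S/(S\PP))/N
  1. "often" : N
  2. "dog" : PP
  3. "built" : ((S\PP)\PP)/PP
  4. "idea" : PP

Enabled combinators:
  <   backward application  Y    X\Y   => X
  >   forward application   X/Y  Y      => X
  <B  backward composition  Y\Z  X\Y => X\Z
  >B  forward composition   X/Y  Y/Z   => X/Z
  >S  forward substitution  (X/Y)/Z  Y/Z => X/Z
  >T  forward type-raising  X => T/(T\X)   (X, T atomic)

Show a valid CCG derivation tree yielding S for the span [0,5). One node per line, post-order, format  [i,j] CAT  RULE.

[0,5] S   >
  [0,2] S/(S\PP)   >
    [0,1] "in" : (S/(S\PP))/N
    [1,2] "often" : N
  [2,5] S\PP   <
    [2,3] "dog" : PP
    [3,5] (S\PP)\PP   >
      [3,4] "built" : ((S\PP)\PP)/PP
      [4,5] "idea" : PP

[0,1] (S/(S\PP))/N  lex  "in"
[1,2] N  lex  "often"
[0,2] S/(S\PP)  >  k=1
[2,3] PP  lex  "dog"
[3,4] ((S\PP)\PP)/PP  lex  "built"
[4,5] PP  lex  "idea"
[3,5] (S\PP)\PP  >  k=4
[2,5] S\PP  <  k=3
[0,5] S  >  k=2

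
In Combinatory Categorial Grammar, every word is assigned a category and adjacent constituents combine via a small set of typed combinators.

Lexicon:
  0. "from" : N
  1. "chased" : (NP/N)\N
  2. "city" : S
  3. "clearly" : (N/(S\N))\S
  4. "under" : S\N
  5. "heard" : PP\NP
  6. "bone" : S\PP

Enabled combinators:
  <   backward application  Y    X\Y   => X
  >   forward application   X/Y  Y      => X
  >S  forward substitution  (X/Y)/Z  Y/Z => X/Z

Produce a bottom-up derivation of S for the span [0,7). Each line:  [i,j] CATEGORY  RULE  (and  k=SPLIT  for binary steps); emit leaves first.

[0,7] S   <
  [0,6] PP   <
    [0,5] NP   >
      [0,2] NP/N   <
        [0,1] "from" : N
        [1,2] "chased" : (NP/N)\N
      [2,5] N   >
        [2,4] N/(S\N)   <
          [2,3] "city" : S
          [3,4] "clearly" : (N/(S\N))\S
        [4,5] "under" : S\N
    [5,6] "heard" : PP\NP
  [6,7] "bone" : S\PP

[0,1] N  lex  "from"
[1,2] (NP/N)\N  lex  "chased"
[0,2] NP/N  <  k=1
[2,3] S  lex  "city"
[3,4] (N/(S\N))\S  lex  "clearly"
[2,4] N/(S\N)  <  k=3
[4,5] S\N  lex  "under"
[2,5] N  >  k=4
[0,5] NP  >  k=2
[5,6] PP\NP  lex  "heard"
[0,6] PP  <  k=5
[6,7] S\PP  lex  "bone"
[0,7] S  <  k=6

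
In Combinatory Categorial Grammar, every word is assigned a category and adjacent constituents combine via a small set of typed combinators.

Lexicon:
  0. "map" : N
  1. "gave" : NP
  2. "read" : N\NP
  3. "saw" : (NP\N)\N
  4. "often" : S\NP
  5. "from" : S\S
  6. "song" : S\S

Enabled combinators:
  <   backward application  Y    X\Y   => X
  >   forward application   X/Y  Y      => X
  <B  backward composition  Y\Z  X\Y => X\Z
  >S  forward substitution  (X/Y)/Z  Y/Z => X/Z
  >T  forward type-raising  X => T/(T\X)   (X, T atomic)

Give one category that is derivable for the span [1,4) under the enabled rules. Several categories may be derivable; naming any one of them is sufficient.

NP\N

[0,7] S   <
  [0,1] "map" : N
  [1,7] S\N   <B
    [1,4] NP\N   <
      [1,3] N   >
        [1,2] N/(N\NP)   >T
          [1,2] "gave" : NP
        [2,3] "read" : N\NP
      [3,4] "saw" : (NP\N)\N
    [4,7] S\NP   <B
      [4,5] "often" : S\NP
      [5,7] S\S   <B
        [5,6] "from" : S\S
        [6,7] "song" : S\S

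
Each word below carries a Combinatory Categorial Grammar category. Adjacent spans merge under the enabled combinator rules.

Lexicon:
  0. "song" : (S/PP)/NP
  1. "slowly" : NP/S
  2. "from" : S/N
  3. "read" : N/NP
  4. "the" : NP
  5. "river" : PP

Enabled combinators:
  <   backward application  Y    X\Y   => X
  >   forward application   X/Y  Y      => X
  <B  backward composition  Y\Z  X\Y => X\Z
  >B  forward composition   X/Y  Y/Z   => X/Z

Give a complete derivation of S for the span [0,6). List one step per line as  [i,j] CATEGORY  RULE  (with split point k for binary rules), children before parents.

[0,6] S   >
  [0,5] S/PP   >
    [0,1] "song" : (S/PP)/NP
    [1,5] NP   >
      [1,2] "slowly" : NP/S
      [2,5] S   >
        [2,3] "from" : S/N
        [3,5] N   >
          [3,4] "read" : N/NP
          [4,5] "the" : NP
  [5,6] "river" : PP

[0,1] (S/PP)/NP  lex  "song"
[1,2] NP/S  lex  "slowly"
[2,3] S/N  lex  "from"
[3,4] N/NP  lex  "read"
[4,5] NP  lex  "the"
[3,5] N  >  k=4
[2,5] S  >  k=3
[1,5] NP  >  k=2
[0,5] S/PP  >  k=1
[5,6] PP  lex  "river"
[0,6] S  >  k=5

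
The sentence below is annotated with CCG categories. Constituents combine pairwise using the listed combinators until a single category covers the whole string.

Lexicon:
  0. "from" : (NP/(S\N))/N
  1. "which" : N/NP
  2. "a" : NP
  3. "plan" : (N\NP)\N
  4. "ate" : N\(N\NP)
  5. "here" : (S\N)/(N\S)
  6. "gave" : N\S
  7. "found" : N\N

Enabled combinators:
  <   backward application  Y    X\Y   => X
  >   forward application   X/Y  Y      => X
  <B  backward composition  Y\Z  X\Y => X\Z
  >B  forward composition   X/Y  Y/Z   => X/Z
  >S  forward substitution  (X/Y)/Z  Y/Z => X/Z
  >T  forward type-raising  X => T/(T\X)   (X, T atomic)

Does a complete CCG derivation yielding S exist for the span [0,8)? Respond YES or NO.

(NP/(S\N))/N N/NP NP (N\NP)\N N\(N\NP) (S\N)/(N\S) N\S N\N
CKY chart[0,8] = {(NP/(S\N))/(N\S), N/(N\NP), NP, NP/(NP\NP), PP/(PP\NP), S/(S\NP)}; S ∉ chart

NO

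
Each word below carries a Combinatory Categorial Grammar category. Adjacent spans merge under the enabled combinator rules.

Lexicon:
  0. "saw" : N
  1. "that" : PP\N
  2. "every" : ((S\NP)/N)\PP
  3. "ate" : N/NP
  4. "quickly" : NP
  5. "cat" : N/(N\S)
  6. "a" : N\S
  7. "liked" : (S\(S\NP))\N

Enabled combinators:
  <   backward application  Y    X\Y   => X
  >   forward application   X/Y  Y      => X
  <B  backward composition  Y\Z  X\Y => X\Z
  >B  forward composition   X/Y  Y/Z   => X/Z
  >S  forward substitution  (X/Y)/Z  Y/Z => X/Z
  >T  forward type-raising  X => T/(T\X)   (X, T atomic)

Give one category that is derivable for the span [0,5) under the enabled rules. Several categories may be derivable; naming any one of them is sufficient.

S\NP

[0,8] S   <
  [0,5] S\NP   >
    [0,3] (S\NP)/N   <
      [0,2] PP   <
        [0,1] "saw" : N
        [1,2] "that" : PP\N
      [2,3] "every" : ((S\NP)/N)\PP
    [3,5] N   >
      [3,4] "ate" : N/NP
      [4,5] "quickly" : NP
  [5,8] S\(S\NP)   <
    [5,7] N   >
      [5,6] "cat" : N/(N\S)
      [6,7] "a" : N\S
    [7,8] "liked" : (S\(S\NP))\N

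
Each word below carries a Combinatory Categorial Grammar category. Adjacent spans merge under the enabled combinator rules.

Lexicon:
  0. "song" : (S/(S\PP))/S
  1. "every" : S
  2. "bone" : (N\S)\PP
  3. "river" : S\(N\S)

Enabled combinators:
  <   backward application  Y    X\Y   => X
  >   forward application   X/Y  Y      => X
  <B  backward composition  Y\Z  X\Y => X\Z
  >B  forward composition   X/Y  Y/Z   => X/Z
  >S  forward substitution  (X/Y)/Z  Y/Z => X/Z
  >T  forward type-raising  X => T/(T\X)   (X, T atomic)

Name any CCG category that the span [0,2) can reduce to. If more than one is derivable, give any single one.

S/(S\PP)

[0,4] S   >
  [0,2] S/(S\PP)   >
    [0,1] "song" : (S/(S\PP))/S
    [1,2] "every" : S
  [2,4] S\PP   <B
    [2,3] "bone" : (N\S)\PP
    [3,4] "river" : S\(N\S)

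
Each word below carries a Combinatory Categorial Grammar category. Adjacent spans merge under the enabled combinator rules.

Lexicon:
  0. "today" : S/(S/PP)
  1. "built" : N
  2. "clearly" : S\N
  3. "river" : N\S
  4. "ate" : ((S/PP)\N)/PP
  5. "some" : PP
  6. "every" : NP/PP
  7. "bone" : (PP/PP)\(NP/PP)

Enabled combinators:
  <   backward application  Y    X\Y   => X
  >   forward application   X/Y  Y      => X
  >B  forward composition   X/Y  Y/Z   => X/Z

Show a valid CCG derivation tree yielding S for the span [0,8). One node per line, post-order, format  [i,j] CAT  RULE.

[0,1] S/(S/PP)  lex  "today"
[1,2] N  lex  "built"
[2,3] S\N  lex  "clearly"
[1,3] S  <  k=2
[3,4] N\S  lex  "river"
[1,4] N  <  k=3
[4,5] ((S/PP)\N)/PP  lex  "ate"
[5,6] PP  lex  "some"
[4,6] (S/PP)\N  >  k=5
[1,6] S/PP  <  k=4
[6,7] NP/PP  lex  "every"
[7,8] (PP/PP)\(NP/PP)  lex  "bone"
[6,8] PP/PP  <  k=7
[1,8] S/PP  >B  k=6
[0,8] S  >  k=1

[0,8] S   >
  [0,1] "today" : S/(S/PP)
  [1,8] S/PP   >B
    [1,6] S/PP   <
      [1,4] N   <
        [1,3] S   <
          [1,2] "built" : N
          [2,3] "clearly" : S\N
        [3,4] "river" : N\S
      [4,6] (S/PP)\N   >
        [4,5] "ate" : ((S/PP)\N)/PP
        [5,6] "some" : PP
    [6,8] PP/PP   <
      [6,7] "every" : NP/PP
      [7,8] "bone" : (PP/PP)\(NP/PP)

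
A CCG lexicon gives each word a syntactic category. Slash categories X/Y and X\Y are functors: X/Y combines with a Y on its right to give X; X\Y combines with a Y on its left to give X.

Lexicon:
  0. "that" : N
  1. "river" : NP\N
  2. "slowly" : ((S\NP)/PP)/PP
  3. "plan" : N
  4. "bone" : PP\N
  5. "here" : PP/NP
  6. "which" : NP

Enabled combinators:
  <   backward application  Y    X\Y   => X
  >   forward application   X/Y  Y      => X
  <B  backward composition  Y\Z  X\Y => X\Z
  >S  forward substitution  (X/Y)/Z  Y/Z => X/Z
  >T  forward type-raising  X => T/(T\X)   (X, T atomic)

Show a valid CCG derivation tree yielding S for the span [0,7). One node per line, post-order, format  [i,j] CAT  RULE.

[0,1] N  lex  "that"
[1,2] NP\N  lex  "river"
[2,3] ((S\NP)/PP)/PP  lex  "slowly"
[3,4] N  lex  "plan"
[3,4] PP/(PP\N)  >T
[4,5] PP\N  lex  "bone"
[3,5] PP  >  k=4
[2,5] (S\NP)/PP  >  k=3
[5,6] PP/NP  lex  "here"
[6,7] NP  lex  "which"
[5,7] PP  >  k=6
[2,7] S\NP  >  k=5
[1,7] S\N  <B  k=2
[0,7] S  <  k=1

[0,7] S   <
  [0,1] "that" : N
  [1,7] S\N   <B
    [1,2] "river" : NP\N
    [2,7] S\NP   >
      [2,5] (S\NP)/PP   >
        [2,3] "slowly" : ((S\NP)/PP)/PP
        [3,5] PP   >
          [3,4] PP/(PP\N)   >T
            [3,4] "plan" : N
          [4,5] "bone" : PP\N
      [5,7] PP   >
        [5,6] "here" : PP/NP
        [6,7] "which" : NP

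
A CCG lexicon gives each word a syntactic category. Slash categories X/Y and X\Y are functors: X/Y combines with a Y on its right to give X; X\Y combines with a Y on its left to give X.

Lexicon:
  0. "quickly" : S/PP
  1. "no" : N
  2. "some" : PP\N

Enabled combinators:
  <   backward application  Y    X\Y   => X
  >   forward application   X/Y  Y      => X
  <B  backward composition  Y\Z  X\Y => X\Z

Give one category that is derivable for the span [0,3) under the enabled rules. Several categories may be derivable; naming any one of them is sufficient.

S

[0,3] S   >
  [0,1] "quickly" : S/PP
  [1,3] PP   <
    [1,2] "no" : N
    [2,3] "some" : PP\N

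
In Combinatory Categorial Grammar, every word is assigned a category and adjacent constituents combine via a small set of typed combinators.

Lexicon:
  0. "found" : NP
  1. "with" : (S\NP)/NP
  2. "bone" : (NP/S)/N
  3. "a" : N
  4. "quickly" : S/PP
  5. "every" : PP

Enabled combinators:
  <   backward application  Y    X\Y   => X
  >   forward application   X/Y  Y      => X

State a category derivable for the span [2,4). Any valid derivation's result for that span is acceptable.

[0,6] S   <
  [0,1] "found" : NP
  [1,6] S\NP   >
    [1,2] "with" : (S\NP)/NP
    [2,6] NP   >
      [2,4] NP/S   >
        [2,3] "bone" : (NP/S)/N
        [3,4] "a" : N
      [4,6] S   >
        [4,5] "quickly" : S/PP
        [5,6] "every" : PP

NP/S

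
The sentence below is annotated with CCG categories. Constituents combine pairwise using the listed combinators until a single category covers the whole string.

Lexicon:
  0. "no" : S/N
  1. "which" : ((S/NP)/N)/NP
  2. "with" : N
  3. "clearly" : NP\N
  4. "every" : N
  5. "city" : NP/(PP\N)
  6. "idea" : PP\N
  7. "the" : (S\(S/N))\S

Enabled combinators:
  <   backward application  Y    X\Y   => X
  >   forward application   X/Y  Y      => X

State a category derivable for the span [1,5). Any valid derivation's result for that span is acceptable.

[0,8] S   <
  [0,1] "no" : S/N
  [1,8] S\(S/N)   <
    [1,7] S   >
      [1,5] S/NP   >
        [1,4] (S/NP)/N   >
          [1,2] "which" : ((S/NP)/N)/NP
          [2,4] NP   <
            [2,3] "with" : N
            [3,4] "clearly" : NP\N
        [4,5] "every" : N
      [5,7] NP   >
        [5,6] "city" : NP/(PP\N)
        [6,7] "idea" : PP\N
    [7,8] "the" : (S\(S/N))\S

S/NP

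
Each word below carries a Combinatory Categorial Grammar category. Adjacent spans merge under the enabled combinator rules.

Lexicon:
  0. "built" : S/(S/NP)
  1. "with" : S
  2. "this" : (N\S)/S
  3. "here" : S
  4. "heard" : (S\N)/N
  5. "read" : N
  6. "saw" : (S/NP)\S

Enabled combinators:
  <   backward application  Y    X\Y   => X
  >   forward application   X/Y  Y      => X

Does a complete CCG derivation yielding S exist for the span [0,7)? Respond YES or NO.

[0,7] S   >
  [0,1] "built" : S/(S/NP)
  [1,7] S/NP   <
    [1,6] S   <
      [1,4] N   <
        [1,2] "with" : S
        [2,4] N\S   >
          [2,3] "this" : (N\S)/S
          [3,4] "here" : S
      [4,6] S\N   >
        [4,5] "heard" : (S\N)/N
        [5,6] "read" : N
    [6,7] "saw" : (S/NP)\S

YES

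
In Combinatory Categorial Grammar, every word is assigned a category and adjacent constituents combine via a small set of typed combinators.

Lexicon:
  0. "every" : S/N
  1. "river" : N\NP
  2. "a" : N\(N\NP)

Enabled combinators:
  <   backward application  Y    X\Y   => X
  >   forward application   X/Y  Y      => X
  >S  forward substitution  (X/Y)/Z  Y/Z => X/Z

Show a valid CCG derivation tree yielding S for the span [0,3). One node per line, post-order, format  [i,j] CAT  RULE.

[0,3] S   >
  [0,1] "every" : S/N
  [1,3] N   <
    [1,2] "river" : N\NP
    [2,3] "a" : N\(N\NP)

[0,1] S/N  lex  "every"
[1,2] N\NP  lex  "river"
[2,3] N\(N\NP)  lex  "a"
[1,3] N  <  k=2
[0,3] S  >  k=1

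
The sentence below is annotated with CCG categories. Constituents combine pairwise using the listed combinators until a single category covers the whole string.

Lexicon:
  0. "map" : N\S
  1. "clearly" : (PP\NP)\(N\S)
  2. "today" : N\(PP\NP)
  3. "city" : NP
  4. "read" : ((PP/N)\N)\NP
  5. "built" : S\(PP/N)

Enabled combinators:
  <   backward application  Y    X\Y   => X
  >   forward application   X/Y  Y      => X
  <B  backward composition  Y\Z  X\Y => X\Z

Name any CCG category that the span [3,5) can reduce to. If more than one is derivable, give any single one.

(PP/N)\N

[0,6] S   <
  [0,5] PP/N   <
    [0,3] N   <
      [0,2] PP\NP   <
        [0,1] "map" : N\S
        [1,2] "clearly" : (PP\NP)\(N\S)
      [2,3] "today" : N\(PP\NP)
    [3,5] (PP/N)\N   <
      [3,4] "city" : NP
      [4,5] "read" : ((PP/N)\N)\NP
  [5,6] "built" : S\(PP/N)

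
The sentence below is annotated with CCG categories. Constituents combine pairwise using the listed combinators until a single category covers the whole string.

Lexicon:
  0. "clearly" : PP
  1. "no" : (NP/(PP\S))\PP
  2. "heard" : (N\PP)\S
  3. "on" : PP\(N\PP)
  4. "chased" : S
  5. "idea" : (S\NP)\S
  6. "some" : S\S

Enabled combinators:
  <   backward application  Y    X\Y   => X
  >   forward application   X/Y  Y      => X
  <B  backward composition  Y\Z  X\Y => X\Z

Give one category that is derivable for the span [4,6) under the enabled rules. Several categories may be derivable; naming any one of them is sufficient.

[0,7] S   <
  [0,4] NP   >
    [0,2] NP/(PP\S)   <
      [0,1] "clearly" : PP
      [1,2] "no" : (NP/(PP\S))\PP
    [2,4] PP\S   <B
      [2,3] "heard" : (N\PP)\S
      [3,4] "on" : PP\(N\PP)
  [4,7] S\NP   <B
    [4,6] S\NP   <
      [4,5] "chased" : S
      [5,6] "idea" : (S\NP)\S
    [6,7] "some" : S\S

S\NP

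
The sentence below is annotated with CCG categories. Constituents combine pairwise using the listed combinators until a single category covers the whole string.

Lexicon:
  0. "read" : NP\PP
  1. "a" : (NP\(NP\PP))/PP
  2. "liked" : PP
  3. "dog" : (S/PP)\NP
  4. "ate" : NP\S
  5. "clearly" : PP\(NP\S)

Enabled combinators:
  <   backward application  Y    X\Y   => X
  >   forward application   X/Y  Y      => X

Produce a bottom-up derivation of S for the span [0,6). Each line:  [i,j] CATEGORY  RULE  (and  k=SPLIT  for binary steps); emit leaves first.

[0,6] S   >
  [0,4] S/PP   <
    [0,3] NP   <
      [0,1] "read" : NP\PP
      [1,3] NP\(NP\PP)   >
        [1,2] "a" : (NP\(NP\PP))/PP
        [2,3] "liked" : PP
    [3,4] "dog" : (S/PP)\NP
  [4,6] PP   <
    [4,5] "ate" : NP\S
    [5,6] "clearly" : PP\(NP\S)

[0,1] NP\PP  lex  "read"
[1,2] (NP\(NP\PP))/PP  lex  "a"
[2,3] PP  lex  "liked"
[1,3] NP\(NP\PP)  >  k=2
[0,3] NP  <  k=1
[3,4] (S/PP)\NP  lex  "dog"
[0,4] S/PP  <  k=3
[4,5] NP\S  lex  "ate"
[5,6] PP\(NP\S)  lex  "clearly"
[4,6] PP  <  k=5
[0,6] S  >  k=4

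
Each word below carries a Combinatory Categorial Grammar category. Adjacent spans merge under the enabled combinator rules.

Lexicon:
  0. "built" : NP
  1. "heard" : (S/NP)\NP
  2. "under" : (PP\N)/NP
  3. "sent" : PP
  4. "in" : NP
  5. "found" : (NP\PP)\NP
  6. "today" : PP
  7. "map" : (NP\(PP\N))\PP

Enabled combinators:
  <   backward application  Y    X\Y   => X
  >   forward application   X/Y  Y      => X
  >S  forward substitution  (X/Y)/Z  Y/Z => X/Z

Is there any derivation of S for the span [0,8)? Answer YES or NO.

YES

[0,8] S   >
  [0,2] S/NP   <
    [0,1] "built" : NP
    [1,2] "heard" : (S/NP)\NP
  [2,8] NP   <
    [2,6] PP\N   >
      [2,3] "under" : (PP\N)/NP
      [3,6] NP   <
        [3,4] "sent" : PP
        [4,6] NP\PP   <
          [4,5] "in" : NP
          [5,6] "found" : (NP\PP)\NP
    [6,8] NP\(PP\N)   <
      [6,7] "today" : PP
      [7,8] "map" : (NP\(PP\N))\PP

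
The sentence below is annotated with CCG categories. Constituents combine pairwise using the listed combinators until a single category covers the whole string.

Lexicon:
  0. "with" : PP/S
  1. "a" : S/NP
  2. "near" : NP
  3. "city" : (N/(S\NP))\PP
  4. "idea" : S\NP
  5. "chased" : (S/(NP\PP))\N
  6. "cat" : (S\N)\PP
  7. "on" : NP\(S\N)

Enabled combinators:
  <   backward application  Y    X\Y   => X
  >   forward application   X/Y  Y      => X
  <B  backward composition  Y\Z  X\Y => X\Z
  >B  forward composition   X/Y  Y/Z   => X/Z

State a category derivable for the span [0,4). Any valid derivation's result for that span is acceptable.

[0,8] S   >
  [0,6] S/(NP\PP)   <
    [0,5] N   >
      [0,4] N/(S\NP)   <
        [0,3] PP   >
          [0,1] "with" : PP/S
          [1,3] S   >
            [1,2] "a" : S/NP
            [2,3] "near" : NP
        [3,4] "city" : (N/(S\NP))\PP
      [4,5] "idea" : S\NP
    [5,6] "chased" : (S/(NP\PP))\N
  [6,8] NP\PP   <B
    [6,7] "cat" : (S\N)\PP
    [7,8] "on" : NP\(S\N)

N/(S\NP)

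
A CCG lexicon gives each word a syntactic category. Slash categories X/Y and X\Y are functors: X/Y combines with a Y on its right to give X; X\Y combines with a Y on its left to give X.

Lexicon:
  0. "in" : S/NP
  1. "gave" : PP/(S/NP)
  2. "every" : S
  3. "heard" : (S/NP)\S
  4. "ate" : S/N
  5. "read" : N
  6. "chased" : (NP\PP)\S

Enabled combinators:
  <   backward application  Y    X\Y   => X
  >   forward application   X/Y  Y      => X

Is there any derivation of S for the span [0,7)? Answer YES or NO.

YES

[0,7] S   >
  [0,1] "in" : S/NP
  [1,7] NP   <
    [1,4] PP   >
      [1,2] "gave" : PP/(S/NP)
      [2,4] S/NP   <
        [2,3] "every" : S
        [3,4] "heard" : (S/NP)\S
    [4,7] NP\PP   <
      [4,6] S   >
        [4,5] "ate" : S/N
        [5,6] "read" : N
      [6,7] "chased" : (NP\PP)\S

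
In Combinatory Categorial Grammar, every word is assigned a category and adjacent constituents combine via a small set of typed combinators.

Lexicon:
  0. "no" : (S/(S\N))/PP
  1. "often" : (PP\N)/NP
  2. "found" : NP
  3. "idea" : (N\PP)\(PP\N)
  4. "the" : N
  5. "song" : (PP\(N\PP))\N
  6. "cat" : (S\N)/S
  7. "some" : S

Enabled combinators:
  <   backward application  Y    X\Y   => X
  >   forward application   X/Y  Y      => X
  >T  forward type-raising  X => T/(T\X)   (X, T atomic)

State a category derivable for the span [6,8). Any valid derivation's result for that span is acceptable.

[0,8] S   >
  [0,6] S/(S\N)   >
    [0,1] "no" : (S/(S\N))/PP
    [1,6] PP   <
      [1,4] N\PP   <
        [1,3] PP\N   >
          [1,2] "often" : (PP\N)/NP
          [2,3] "found" : NP
        [3,4] "idea" : (N\PP)\(PP\N)
      [4,6] PP\(N\PP)   <
        [4,5] "the" : N
        [5,6] "song" : (PP\(N\PP))\N
  [6,8] S\N   >
    [6,7] "cat" : (S\N)/S
    [7,8] "some" : S

S\N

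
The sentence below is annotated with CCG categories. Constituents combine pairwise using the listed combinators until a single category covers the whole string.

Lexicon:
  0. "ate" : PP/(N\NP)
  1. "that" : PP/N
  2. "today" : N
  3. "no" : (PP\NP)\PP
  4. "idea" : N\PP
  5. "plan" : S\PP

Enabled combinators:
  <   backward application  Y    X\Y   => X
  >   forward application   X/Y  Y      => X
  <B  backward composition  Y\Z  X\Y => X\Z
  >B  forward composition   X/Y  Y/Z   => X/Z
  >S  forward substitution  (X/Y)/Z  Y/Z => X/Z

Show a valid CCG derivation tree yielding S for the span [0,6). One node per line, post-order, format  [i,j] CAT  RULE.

[0,6] S   <
  [0,5] PP   >
    [0,1] "ate" : PP/(N\NP)
    [1,5] N\NP   <B
      [1,4] PP\NP   <
        [1,3] PP   >
          [1,2] "that" : PP/N
          [2,3] "today" : N
        [3,4] "no" : (PP\NP)\PP
      [4,5] "idea" : N\PP
  [5,6] "plan" : S\PP

[0,1] PP/(N\NP)  lex  "ate"
[1,2] PP/N  lex  "that"
[2,3] N  lex  "today"
[1,3] PP  >  k=2
[3,4] (PP\NP)\PP  lex  "no"
[1,4] PP\NP  <  k=3
[4,5] N\PP  lex  "idea"
[1,5] N\NP  <B  k=4
[0,5] PP  >  k=1
[5,6] S\PP  lex  "plan"
[0,6] S  <  k=5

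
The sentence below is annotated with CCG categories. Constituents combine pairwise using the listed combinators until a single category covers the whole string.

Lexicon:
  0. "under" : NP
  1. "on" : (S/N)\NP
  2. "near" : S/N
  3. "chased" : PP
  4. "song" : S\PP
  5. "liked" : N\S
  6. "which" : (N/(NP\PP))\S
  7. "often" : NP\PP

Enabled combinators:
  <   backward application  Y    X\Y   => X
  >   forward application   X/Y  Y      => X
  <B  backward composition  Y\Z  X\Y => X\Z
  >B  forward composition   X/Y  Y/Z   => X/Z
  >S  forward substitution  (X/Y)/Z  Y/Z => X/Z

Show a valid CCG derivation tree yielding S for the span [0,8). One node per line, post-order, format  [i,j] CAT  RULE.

[0,8] S   >
  [0,2] S/N   <
    [0,1] "under" : NP
    [1,2] "on" : (S/N)\NP
  [2,8] N   >
    [2,7] N/(NP\PP)   <
      [2,6] S   >
        [2,3] "near" : S/N
        [3,6] N   <
          [3,4] "chased" : PP
          [4,6] N\PP   <B
            [4,5] "song" : S\PP
            [5,6] "liked" : N\S
      [6,7] "which" : (N/(NP\PP))\S
    [7,8] "often" : NP\PP

[0,1] NP  lex  "under"
[1,2] (S/N)\NP  lex  "on"
[0,2] S/N  <  k=1
[2,3] S/N  lex  "near"
[3,4] PP  lex  "chased"
[4,5] S\PP  lex  "song"
[5,6] N\S  lex  "liked"
[4,6] N\PP  <B  k=5
[3,6] N  <  k=4
[2,6] S  >  k=3
[6,7] (N/(NP\PP))\S  lex  "which"
[2,7] N/(NP\PP)  <  k=6
[7,8] NP\PP  lex  "often"
[2,8] N  >  k=7
[0,8] S  >  k=2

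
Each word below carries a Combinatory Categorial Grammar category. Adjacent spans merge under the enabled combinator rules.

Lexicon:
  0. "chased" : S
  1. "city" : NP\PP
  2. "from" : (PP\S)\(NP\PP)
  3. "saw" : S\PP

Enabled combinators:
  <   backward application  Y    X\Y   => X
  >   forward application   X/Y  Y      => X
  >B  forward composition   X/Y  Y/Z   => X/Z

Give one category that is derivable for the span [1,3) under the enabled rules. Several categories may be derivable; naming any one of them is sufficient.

[0,4] S   <
  [0,3] PP   <
    [0,1] "chased" : S
    [1,3] PP\S   <
      [1,2] "city" : NP\PP
      [2,3] "from" : (PP\S)\(NP\PP)
  [3,4] "saw" : S\PP

PP\S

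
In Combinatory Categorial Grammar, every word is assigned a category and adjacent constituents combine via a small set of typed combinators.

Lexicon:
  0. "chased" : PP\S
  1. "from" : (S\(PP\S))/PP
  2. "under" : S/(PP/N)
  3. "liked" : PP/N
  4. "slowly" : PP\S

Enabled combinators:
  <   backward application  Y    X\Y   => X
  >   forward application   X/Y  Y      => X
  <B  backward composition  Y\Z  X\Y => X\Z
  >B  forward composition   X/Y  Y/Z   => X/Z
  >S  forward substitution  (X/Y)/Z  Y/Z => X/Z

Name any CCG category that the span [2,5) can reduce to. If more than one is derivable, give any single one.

PP

[0,5] S   <
  [0,1] "chased" : PP\S
  [1,5] S\(PP\S)   >
    [1,2] "from" : (S\(PP\S))/PP
    [2,5] PP   <
      [2,4] S   >
        [2,3] "under" : S/(PP/N)
        [3,4] "liked" : PP/N
      [4,5] "slowly" : PP\S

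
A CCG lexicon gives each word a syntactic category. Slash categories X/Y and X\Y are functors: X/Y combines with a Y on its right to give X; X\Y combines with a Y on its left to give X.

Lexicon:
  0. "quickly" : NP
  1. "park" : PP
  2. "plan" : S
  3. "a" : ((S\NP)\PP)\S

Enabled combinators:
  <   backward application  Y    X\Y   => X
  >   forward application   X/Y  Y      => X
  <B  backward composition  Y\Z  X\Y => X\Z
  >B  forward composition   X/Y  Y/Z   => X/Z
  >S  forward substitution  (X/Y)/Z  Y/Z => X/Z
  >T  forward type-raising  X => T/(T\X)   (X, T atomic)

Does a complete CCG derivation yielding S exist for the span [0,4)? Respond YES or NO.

YES

[0,4] S   >
  [0,1] S/(S\NP)   >T
    [0,1] "quickly" : NP
  [1,4] S\NP   <
    [1,2] "park" : PP
    [2,4] (S\NP)\PP   <
      [2,3] "plan" : S
      [3,4] "a" : ((S\NP)\PP)\S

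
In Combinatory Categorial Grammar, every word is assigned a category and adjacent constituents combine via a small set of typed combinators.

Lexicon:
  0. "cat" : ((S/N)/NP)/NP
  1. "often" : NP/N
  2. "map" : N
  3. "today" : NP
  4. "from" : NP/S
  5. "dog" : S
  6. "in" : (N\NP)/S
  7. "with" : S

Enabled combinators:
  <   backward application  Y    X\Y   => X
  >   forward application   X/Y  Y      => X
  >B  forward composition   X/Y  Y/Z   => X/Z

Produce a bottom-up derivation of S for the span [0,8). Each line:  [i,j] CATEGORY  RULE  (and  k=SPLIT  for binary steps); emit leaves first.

[0,8] S   >
  [0,4] S/N   >
    [0,3] (S/N)/NP   >
      [0,1] "cat" : ((S/N)/NP)/NP
      [1,3] NP   >
        [1,2] "often" : NP/N
        [2,3] "map" : N
    [3,4] "today" : NP
  [4,8] N   <
    [4,6] NP   >
      [4,5] "from" : NP/S
      [5,6] "dog" : S
    [6,8] N\NP   >
      [6,7] "in" : (N\NP)/S
      [7,8] "with" : S

[0,1] ((S/N)/NP)/NP  lex  "cat"
[1,2] NP/N  lex  "often"
[2,3] N  lex  "map"
[1,3] NP  >  k=2
[0,3] (S/N)/NP  >  k=1
[3,4] NP  lex  "today"
[0,4] S/N  >  k=3
[4,5] NP/S  lex  "from"
[5,6] S  lex  "dog"
[4,6] NP  >  k=5
[6,7] (N\NP)/S  lex  "in"
[7,8] S  lex  "with"
[6,8] N\NP  >  k=7
[4,8] N  <  k=6
[0,8] S  >  k=4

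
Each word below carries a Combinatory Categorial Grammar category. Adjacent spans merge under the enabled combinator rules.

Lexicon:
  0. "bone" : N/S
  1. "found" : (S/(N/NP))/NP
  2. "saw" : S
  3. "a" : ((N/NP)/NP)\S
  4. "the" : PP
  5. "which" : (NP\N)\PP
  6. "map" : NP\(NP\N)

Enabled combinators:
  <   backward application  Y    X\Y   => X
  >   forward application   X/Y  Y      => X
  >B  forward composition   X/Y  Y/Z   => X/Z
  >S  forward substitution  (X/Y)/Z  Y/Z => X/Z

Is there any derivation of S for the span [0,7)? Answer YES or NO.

N/S (S/(N/NP))/NP S ((N/NP)/NP)\S PP (NP\N)\PP NP\(NP\N)
CKY chart[0,7] = {N}; S ∉ chart

NO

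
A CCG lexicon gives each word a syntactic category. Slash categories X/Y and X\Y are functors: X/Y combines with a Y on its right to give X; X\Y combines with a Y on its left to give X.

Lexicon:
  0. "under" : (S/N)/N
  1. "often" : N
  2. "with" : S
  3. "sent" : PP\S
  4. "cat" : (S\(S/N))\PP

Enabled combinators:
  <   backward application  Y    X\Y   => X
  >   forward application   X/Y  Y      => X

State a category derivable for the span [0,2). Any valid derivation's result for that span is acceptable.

S/N

[0,5] S   <
  [0,2] S/N   >
    [0,1] "under" : (S/N)/N
    [1,2] "often" : N
  [2,5] S\(S/N)   <
    [2,4] PP   <
      [2,3] "with" : S
      [3,4] "sent" : PP\S
    [4,5] "cat" : (S\(S/N))\PP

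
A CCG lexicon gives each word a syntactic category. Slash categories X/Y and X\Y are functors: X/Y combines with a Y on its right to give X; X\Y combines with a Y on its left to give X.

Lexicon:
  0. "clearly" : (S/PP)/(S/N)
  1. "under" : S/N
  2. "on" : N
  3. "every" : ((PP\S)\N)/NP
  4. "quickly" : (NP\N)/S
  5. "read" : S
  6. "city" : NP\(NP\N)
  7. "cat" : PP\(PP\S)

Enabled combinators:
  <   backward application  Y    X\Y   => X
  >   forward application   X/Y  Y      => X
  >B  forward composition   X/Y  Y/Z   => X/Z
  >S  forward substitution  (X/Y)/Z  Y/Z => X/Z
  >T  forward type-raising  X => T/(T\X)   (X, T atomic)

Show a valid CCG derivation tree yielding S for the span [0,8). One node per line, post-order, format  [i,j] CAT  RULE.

[0,8] S   >
  [0,2] S/PP   >
    [0,1] "clearly" : (S/PP)/(S/N)
    [1,2] "under" : S/N
  [2,8] PP   <
    [2,7] PP\S   <
      [2,3] "on" : N
      [3,7] (PP\S)\N   >
        [3,4] "every" : ((PP\S)\N)/NP
        [4,7] NP   <
          [4,6] NP\N   >
            [4,5] "quickly" : (NP\N)/S
            [5,6] "read" : S
          [6,7] "city" : NP\(NP\N)
    [7,8] "cat" : PP\(PP\S)

[0,1] (S/PP)/(S/N)  lex  "clearly"
[1,2] S/N  lex  "under"
[0,2] S/PP  >  k=1
[2,3] N  lex  "on"
[3,4] ((PP\S)\N)/NP  lex  "every"
[4,5] (NP\N)/S  lex  "quickly"
[5,6] S  lex  "read"
[4,6] NP\N  >  k=5
[6,7] NP\(NP\N)  lex  "city"
[4,7] NP  <  k=6
[3,7] (PP\S)\N  >  k=4
[2,7] PP\S  <  k=3
[7,8] PP\(PP\S)  lex  "cat"
[2,8] PP  <  k=7
[0,8] S  >  k=2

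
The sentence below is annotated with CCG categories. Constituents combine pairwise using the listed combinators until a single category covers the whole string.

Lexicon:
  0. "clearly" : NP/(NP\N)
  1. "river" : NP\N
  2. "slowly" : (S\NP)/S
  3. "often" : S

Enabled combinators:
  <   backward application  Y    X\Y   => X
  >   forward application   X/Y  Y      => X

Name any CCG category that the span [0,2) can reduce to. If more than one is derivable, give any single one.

[0,4] S   <
  [0,2] NP   >
    [0,1] "clearly" : NP/(NP\N)
    [1,2] "river" : NP\N
  [2,4] S\NP   >
    [2,3] "slowly" : (S\NP)/S
    [3,4] "often" : S

NP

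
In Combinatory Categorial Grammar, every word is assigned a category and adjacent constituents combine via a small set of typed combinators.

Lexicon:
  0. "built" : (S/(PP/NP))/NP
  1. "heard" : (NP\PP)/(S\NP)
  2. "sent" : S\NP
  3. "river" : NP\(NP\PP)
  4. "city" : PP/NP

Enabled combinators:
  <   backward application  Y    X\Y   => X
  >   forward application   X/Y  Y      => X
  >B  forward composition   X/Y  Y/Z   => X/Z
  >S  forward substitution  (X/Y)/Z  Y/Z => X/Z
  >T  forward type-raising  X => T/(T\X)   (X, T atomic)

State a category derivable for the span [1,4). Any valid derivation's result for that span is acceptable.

[0,5] S   >
  [0,4] S/(PP/NP)   >
    [0,1] "built" : (S/(PP/NP))/NP
    [1,4] NP   <
      [1,3] NP\PP   >
        [1,2] "heard" : (NP\PP)/(S\NP)
        [2,3] "sent" : S\NP
      [3,4] "river" : NP\(NP\PP)
  [4,5] "city" : PP/NP

NP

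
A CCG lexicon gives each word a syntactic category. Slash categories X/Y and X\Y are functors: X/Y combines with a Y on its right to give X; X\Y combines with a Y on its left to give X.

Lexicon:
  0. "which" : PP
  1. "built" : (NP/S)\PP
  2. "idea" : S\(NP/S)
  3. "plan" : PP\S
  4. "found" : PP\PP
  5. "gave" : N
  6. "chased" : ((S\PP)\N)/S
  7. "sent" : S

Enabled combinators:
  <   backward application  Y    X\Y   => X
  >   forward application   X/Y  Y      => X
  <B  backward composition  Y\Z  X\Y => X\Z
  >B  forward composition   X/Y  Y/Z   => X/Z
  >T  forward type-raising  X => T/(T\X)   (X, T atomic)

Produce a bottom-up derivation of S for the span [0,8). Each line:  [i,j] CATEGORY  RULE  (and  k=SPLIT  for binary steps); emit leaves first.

[0,1] PP  lex  "which"
[1,2] (NP/S)\PP  lex  "built"
[0,2] NP/S  <  k=1
[2,3] S\(NP/S)  lex  "idea"
[0,3] S  <  k=2
[3,4] PP\S  lex  "plan"
[4,5] PP\PP  lex  "found"
[3,5] PP\S  <B  k=4
[0,5] PP  <  k=3
[5,6] N  lex  "gave"
[6,7] ((S\PP)\N)/S  lex  "chased"
[7,8] S  lex  "sent"
[6,8] (S\PP)\N  >  k=7
[5,8] S\PP  <  k=6
[0,8] S  <  k=5

[0,8] S   <
  [0,5] PP   <
    [0,3] S   <
      [0,2] NP/S   <
        [0,1] "which" : PP
        [1,2] "built" : (NP/S)\PP
      [2,3] "idea" : S\(NP/S)
    [3,5] PP\S   <B
      [3,4] "plan" : PP\S
      [4,5] "found" : PP\PP
  [5,8] S\PP   <
    [5,6] "gave" : N
    [6,8] (S\PP)\N   >
      [6,7] "chased" : ((S\PP)\N)/S
      [7,8] "sent" : S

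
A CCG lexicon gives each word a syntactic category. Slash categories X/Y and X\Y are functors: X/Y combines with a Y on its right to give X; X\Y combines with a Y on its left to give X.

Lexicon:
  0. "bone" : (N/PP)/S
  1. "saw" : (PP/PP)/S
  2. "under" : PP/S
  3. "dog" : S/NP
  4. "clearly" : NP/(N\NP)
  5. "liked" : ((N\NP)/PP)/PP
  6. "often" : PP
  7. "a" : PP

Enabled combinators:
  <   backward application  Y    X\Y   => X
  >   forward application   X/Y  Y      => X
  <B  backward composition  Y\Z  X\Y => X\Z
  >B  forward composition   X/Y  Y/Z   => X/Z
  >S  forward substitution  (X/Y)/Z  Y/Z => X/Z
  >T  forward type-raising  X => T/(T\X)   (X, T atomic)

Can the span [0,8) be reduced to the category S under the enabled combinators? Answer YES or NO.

(N/PP)/S (PP/PP)/S PP/S S/NP NP/(N\NP) ((N\NP)/PP)/PP PP PP
CKY chart[0,8] = {(N/PP)/(S\PP), N, N/(NP\NP), N/(N\N), N/(PP\PP), N/(S\S), NP/(NP\N), PP/(PP\N), S/(S\N)}; S ∉ chart

NO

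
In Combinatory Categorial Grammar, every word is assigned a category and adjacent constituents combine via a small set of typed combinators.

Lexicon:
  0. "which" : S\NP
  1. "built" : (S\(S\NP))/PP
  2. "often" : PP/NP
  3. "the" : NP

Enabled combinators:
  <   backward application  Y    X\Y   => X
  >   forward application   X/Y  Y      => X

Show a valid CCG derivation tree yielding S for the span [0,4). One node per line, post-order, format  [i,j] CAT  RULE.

[0,1] S\NP  lex  "which"
[1,2] (S\(S\NP))/PP  lex  "built"
[2,3] PP/NP  lex  "often"
[3,4] NP  lex  "the"
[2,4] PP  >  k=3
[1,4] S\(S\NP)  >  k=2
[0,4] S  <  k=1

[0,4] S   <
  [0,1] "which" : S\NP
  [1,4] S\(S\NP)   >
    [1,2] "built" : (S\(S\NP))/PP
    [2,4] PP   >
      [2,3] "often" : PP/NP
      [3,4] "the" : NP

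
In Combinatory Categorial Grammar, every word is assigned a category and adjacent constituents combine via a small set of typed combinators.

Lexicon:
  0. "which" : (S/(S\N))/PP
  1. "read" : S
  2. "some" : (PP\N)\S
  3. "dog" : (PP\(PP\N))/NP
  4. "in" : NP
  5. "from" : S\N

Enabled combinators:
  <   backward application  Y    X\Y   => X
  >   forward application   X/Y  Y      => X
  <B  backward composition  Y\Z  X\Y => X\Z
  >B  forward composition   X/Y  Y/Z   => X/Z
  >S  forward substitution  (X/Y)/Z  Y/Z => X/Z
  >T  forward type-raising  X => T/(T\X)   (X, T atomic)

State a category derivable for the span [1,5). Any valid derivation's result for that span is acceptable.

PP

[0,6] S   >
  [0,5] S/(S\N)   >
    [0,1] "which" : (S/(S\N))/PP
    [1,5] PP   <
      [1,3] PP\N   <
        [1,2] "read" : S
        [2,3] "some" : (PP\N)\S
      [3,5] PP\(PP\N)   >
        [3,4] "dog" : (PP\(PP\N))/NP
        [4,5] "in" : NP
  [5,6] "from" : S\N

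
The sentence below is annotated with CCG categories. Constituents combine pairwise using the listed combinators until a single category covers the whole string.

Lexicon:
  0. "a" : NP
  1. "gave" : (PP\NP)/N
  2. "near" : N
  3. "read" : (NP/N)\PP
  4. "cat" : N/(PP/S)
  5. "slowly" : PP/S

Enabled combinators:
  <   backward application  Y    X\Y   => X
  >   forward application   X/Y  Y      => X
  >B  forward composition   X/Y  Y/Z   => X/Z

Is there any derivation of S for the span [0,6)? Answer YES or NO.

NP (PP\NP)/N N (NP/N)\PP N/(PP/S) PP/S
CKY chart[0,6] = {NP}; S ∉ chart

NO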